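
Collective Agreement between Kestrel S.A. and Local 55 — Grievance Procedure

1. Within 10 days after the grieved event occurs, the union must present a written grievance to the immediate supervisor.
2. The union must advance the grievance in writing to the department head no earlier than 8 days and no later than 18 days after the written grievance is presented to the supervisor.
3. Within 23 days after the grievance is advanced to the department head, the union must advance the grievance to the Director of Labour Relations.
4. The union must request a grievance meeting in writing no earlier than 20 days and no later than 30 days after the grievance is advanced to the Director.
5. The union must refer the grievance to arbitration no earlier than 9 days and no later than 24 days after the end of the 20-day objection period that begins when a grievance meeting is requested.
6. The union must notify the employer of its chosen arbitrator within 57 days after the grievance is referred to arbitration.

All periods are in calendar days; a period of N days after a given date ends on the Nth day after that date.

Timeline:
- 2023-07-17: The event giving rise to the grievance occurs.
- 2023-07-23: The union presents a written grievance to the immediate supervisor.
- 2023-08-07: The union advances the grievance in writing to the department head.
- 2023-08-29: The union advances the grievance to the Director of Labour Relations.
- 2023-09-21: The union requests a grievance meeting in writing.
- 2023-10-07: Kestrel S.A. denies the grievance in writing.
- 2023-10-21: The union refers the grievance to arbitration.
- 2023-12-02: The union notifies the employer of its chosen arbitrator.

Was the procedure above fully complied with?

Yes

Step 1: 10 days after 2023-07-17 (when the grieved event occurs) is 2023-07-27; completed 2023-07-23, before the deadline.
Step 2: the window is 8–18 days after 2023-07-23 (when the written grievance is presented to the supervisor), so 2023-07-31 through 2023-08-10; done 2023-08-07, which is between those dates.
Step 3: 23 days after 2023-08-07 (when the grievance is advanced to the department head) is 2023-08-30; 2023-08-29 is within that limit.
Step 4: the window is 20–30 days after 2023-08-29 (when the grievance is advanced to the Director), so 2023-09-18 through 2023-09-28; done 2023-09-21, which is between those dates.
Step 5: the window is 9–24 days after 2023-10-11 (end of the 20-day objection period, which began when a grievance meeting is requested on 2023-09-21), so 2023-10-20 through 2023-11-04; done 2023-10-21, which is between those dates.
Step 6: 57 days after 2023-10-21 (when the grievance is referred to arbitration) is 2023-12-17; done 2023-12-02 — timely.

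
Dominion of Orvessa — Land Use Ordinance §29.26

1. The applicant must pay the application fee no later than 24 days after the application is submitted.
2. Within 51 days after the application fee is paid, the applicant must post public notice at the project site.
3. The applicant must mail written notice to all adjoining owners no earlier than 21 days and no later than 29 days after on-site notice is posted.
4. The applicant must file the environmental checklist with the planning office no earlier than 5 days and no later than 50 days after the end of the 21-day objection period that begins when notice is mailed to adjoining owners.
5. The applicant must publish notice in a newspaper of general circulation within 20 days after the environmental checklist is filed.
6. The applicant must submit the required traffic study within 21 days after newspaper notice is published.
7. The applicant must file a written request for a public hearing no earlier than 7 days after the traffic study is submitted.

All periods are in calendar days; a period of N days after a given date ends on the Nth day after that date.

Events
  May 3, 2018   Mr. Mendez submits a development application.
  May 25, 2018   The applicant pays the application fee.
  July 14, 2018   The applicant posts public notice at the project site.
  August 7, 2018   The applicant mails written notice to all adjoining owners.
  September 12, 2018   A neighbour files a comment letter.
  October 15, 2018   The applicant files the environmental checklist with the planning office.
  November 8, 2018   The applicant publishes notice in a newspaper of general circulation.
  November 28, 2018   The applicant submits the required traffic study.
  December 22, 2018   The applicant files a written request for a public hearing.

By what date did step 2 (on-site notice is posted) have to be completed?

July 15, 2018

Step 2 runs from May 25, 2018, when the application fee is paid. 51 days after May 25, 2018 is July 15, 2018.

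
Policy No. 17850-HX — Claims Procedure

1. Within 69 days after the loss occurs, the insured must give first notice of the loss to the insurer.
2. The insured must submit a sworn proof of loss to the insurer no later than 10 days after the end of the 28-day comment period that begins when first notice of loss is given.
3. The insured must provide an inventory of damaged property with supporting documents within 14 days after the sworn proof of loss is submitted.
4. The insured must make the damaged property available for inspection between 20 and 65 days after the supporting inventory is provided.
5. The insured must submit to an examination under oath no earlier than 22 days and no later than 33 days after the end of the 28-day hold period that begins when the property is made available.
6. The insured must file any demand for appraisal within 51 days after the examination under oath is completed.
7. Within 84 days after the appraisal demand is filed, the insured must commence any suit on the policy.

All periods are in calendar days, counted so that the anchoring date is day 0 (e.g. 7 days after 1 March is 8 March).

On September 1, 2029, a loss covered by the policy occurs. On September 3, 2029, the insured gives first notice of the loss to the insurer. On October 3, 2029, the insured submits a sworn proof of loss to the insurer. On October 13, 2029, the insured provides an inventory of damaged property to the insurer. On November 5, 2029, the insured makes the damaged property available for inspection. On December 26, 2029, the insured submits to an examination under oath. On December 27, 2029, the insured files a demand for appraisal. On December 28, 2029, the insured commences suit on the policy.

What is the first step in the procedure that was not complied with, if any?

Step 1 — counting 69 days from September 1, 2029 (when the loss occurs) gives a deadline of November 9, 2029; September 3, 2029 is within that limit.
Step 2 — counting 10 days from October 1, 2029 (end of the 28-day comment period, which began when first notice of loss is given on September 3, 2029) gives a deadline of October 11, 2029; October 3, 2029 is within that limit.
Step 3 — counting 14 days from October 3, 2029 (when the sworn proof of loss is submitted) gives a deadline of October 17, 2029; completed October 13, 2029, before the deadline.
Step 4 — 20 and 65 days from October 13, 2029 (when the supporting inventory is provided) are November 2, 2029 and December 17, 2029 respectively; done November 5, 2029 — within the window.
Step 5 — 22 and 33 days from December 3, 2029 (end of the 28-day hold period, which began when the property is made available on November 5, 2029) are December 25, 2029 and January 5, 2030 respectively; done December 26, 2029, which is between those dates.
Step 6 — counting 51 days from December 26, 2029 (when the examination under oath is completed) gives a deadline of February 15, 2030; December 27, 2029 is within that limit.
Step 7 — counting 84 days from December 27, 2029 (when the appraisal demand is filed) gives a deadline of March 21, 2030; December 28, 2029 is within that limit.

None — every step was satisfied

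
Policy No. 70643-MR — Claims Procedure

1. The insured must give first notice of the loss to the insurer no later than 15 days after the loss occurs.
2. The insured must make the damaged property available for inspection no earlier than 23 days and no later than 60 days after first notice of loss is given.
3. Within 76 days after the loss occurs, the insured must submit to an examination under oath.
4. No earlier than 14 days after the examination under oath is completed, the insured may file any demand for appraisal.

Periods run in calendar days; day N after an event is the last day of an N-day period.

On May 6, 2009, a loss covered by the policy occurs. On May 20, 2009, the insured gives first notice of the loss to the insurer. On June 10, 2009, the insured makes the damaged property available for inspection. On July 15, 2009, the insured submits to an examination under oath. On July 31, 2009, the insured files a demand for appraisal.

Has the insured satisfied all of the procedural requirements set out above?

No

(1) due by May 6, 2009 + 15 days = May 21, 2009; done May 20, 2009 — timely.
(2) the permitted window runs from May 20, 2009 + 23 = June 12, 2009 to May 20, 2009 + 60 = July 19, 2009; June 10, 2009 is 2 days too early.
The procedure was therefore not followed at step 2.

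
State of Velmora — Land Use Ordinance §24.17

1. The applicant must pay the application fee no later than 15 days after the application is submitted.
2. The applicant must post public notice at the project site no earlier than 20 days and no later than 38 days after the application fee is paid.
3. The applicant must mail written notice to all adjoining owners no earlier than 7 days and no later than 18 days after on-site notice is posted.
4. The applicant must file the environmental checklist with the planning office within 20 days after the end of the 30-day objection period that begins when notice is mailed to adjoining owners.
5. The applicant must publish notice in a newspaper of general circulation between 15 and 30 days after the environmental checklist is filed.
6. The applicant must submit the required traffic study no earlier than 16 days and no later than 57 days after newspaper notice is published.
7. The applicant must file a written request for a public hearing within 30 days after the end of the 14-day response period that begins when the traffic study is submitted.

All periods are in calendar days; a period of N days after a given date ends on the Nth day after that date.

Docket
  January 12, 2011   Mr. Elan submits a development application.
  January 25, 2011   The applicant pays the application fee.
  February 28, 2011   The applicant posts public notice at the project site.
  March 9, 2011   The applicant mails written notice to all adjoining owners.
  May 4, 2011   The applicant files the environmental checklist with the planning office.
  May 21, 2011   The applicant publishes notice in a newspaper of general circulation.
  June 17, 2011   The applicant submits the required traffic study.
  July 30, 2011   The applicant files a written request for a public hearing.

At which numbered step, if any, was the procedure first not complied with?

Step 4

Step 1 — counting 15 days from January 12, 2011 (when the application is submitted) gives a deadline of January 27, 2011; January 25, 2011 is within that limit.
Step 2 — 20 and 38 days from January 25, 2011 (when the application fee is paid) are February 14, 2011 and March 4, 2011 respectively; done February 28, 2011, which is between those dates.
Step 3 — 7 and 18 days from February 28, 2011 (when on-site notice is posted) are March 7, 2011 and March 18, 2011 respectively; done March 9, 2011 — within the window.
Step 4 — counting 20 days from April 8, 2011 (end of the 30-day objection period, which began when notice is mailed to adjoining owners on March 9, 2011) gives a deadline of April 28, 2011; May 4, 2011 misses that deadline by 6 days.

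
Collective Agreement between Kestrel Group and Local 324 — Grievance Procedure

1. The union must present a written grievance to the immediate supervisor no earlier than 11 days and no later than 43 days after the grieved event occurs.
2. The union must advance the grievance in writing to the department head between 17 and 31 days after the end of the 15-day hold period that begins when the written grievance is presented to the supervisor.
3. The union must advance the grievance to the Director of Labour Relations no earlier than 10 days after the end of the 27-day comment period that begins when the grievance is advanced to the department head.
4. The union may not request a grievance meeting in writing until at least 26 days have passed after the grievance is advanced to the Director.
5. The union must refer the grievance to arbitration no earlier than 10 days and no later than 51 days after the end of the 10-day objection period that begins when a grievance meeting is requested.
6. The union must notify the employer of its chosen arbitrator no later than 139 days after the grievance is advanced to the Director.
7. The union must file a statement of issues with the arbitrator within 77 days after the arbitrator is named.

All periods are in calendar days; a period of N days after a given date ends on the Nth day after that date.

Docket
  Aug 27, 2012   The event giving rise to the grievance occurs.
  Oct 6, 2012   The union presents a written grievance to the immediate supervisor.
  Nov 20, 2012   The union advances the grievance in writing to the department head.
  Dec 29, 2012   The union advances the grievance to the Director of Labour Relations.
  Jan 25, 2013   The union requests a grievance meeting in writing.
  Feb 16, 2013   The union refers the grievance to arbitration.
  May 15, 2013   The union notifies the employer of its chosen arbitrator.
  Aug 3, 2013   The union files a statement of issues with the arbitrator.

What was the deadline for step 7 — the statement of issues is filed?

Jul 31, 2013

Step 7 runs from May 15, 2013, when the arbitrator is named. 77 days after May 15, 2013 is Jul 31, 2013.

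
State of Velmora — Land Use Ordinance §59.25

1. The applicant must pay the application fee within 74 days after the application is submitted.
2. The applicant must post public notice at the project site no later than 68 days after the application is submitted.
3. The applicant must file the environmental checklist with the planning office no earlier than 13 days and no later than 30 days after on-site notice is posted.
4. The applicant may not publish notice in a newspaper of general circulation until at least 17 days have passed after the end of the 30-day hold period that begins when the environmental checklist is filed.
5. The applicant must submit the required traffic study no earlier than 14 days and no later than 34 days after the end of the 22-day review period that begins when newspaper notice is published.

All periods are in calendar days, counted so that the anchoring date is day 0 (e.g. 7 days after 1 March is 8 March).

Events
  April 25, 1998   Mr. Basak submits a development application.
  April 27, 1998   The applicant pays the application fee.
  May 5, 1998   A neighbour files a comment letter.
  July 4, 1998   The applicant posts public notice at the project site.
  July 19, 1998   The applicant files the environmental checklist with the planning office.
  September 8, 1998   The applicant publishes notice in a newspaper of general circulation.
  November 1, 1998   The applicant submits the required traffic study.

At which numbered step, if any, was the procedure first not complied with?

Step 1 — counting 74 days from April 25, 1998 (when the application is submitted) gives a deadline of July 8, 1998; completed April 27, 1998, before the deadline.
Step 2 — counting 68 days from April 25, 1998 (when the application is submitted) gives a deadline of July 2, 1998; July 4, 1998 misses that deadline by 2 days.

Step 2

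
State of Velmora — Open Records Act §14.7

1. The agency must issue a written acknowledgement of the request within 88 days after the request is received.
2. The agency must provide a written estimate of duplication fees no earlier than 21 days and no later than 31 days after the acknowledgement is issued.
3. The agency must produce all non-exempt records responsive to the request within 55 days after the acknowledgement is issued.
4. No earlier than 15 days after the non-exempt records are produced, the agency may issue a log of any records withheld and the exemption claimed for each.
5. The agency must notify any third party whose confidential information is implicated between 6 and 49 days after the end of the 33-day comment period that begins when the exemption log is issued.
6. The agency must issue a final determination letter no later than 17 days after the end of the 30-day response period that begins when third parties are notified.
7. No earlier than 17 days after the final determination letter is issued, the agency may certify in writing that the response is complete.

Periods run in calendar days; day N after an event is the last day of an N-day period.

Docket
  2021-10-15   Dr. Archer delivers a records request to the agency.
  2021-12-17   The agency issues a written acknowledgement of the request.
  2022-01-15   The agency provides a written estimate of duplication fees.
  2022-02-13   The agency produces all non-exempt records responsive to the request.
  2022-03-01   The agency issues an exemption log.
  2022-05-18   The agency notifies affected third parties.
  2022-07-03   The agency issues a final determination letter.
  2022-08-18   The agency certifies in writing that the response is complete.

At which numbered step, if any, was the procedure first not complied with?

Step 1: 88 days after 2021-10-15 (when the request is received) is 2022-01-11; done 2021-12-17 — timely.
Step 2: the window is 21–31 days after 2021-12-17 (when the acknowledgement is issued), so 2022-01-07 through 2022-01-17; 2022-01-15 falls inside that range.
Step 3: 55 days after 2021-12-17 (when the acknowledgement is issued) is 2022-02-10; not done until 2022-02-13, 3 days after the deadline.

Step 3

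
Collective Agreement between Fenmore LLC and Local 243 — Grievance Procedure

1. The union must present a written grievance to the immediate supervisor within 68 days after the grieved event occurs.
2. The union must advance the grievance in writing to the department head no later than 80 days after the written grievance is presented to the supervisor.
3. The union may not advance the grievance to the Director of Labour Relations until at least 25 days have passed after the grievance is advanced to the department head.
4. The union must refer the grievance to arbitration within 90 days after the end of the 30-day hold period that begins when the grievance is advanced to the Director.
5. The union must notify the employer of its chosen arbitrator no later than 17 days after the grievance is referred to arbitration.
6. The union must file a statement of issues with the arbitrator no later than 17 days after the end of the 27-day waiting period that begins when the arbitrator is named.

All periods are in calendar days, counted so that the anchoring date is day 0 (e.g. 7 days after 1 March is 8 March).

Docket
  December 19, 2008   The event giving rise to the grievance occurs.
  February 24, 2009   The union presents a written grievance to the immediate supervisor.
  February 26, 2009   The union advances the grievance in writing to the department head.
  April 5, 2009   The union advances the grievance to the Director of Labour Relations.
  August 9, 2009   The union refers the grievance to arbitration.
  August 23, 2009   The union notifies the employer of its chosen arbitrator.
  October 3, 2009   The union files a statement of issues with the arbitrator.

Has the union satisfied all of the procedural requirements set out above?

Step 1: 68 days after December 19, 2008 (when the grieved event occurs) is February 25, 2009; done February 24, 2009 — timely.
Step 2: 80 days after February 24, 2009 (when the written grievance is presented to the supervisor) is May 15, 2009; done February 26, 2009 — timely.
Step 3: the earliest permitted date is 25 days after February 26, 2009 (when the grievance is advanced to the department head), i.e. March 23, 2009; done April 5, 2009 — permitted.
Step 4: 90 days after May 5, 2009 (end of the 30-day hold period, which began when the grievance is advanced to the Director on April 5, 2009) is August 3, 2009; done August 9, 2009 — 6 days late.
That is the first point of non-compliance.

No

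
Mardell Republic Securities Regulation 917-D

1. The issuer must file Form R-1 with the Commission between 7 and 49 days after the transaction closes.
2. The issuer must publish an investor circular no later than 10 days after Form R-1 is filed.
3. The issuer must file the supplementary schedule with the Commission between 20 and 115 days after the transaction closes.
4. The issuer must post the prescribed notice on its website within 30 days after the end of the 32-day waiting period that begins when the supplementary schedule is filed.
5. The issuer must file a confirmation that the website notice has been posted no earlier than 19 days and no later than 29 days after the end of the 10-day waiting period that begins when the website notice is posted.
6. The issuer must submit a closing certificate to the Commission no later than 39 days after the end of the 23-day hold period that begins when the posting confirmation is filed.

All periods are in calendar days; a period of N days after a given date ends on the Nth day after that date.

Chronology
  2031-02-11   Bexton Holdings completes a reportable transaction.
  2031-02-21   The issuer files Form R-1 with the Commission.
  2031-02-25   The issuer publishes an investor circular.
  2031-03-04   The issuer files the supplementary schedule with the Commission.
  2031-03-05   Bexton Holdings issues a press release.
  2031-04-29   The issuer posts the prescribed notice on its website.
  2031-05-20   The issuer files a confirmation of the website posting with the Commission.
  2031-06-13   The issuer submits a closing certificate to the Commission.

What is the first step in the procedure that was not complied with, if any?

Step 5

Step 1 — 7 and 49 days from 2031-02-11 (when the transaction closes) are 2031-02-18 and 2031-04-01 respectively; 2031-02-21 falls inside that range.
Step 2 — counting 10 days from 2031-02-21 (when Form R-1 is filed) gives a deadline of 2031-03-03; 2031-02-25 is within that limit.
Step 3 — 20 and 115 days from 2031-02-11 (when the transaction closes) are 2031-03-03 and 2031-06-06 respectively; done 2031-03-04, which is between those dates.
Step 4 — counting 30 days from 2031-04-05 (end of the 32-day waiting period, which began when the supplementary schedule is filed on 2031-03-04) gives a deadline of 2031-05-05; completed 2031-04-29, before the deadline.
Step 5 — 19 and 29 days from 2031-05-09 (end of the 10-day waiting period, which began when the website notice is posted on 2031-04-29) are 2031-05-28 and 2031-06-07 respectively; 2031-05-20 is 8 days too early.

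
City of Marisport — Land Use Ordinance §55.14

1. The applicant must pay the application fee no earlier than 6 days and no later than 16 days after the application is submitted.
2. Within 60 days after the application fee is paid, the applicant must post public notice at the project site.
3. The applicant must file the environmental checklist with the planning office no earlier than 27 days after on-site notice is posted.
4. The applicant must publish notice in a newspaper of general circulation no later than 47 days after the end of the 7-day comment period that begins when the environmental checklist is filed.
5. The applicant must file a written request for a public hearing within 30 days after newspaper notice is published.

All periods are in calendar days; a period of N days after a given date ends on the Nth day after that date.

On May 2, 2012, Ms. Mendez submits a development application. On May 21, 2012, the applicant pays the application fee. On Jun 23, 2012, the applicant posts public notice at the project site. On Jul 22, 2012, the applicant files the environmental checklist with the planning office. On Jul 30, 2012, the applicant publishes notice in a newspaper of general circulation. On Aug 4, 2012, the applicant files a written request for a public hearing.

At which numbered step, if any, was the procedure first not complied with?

Step 1

(1) the permitted window runs from May 2, 2012 + 6 = May 8, 2012 to May 2, 2012 + 16 = May 18, 2012; May 21, 2012 is 3 days past the end of the window.
The procedure was therefore not followed at step 1.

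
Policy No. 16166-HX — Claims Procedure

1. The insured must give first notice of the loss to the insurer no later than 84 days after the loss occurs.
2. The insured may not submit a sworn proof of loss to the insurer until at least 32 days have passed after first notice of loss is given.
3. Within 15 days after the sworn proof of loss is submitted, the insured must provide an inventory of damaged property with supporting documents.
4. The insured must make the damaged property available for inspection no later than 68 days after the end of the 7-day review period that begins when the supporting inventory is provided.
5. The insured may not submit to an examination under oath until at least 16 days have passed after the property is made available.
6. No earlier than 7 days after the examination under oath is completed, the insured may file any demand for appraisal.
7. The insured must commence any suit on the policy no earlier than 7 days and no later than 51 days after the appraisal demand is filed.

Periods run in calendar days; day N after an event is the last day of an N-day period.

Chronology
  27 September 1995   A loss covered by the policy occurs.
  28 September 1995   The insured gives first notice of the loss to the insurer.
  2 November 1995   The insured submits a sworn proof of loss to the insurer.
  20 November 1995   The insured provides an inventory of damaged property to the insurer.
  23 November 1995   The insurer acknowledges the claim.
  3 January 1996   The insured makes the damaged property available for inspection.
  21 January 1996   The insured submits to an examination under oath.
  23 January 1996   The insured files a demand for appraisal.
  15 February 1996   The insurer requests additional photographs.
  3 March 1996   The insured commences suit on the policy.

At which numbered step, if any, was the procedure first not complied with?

Step 1: 84 days after 27 September 1995 (when the loss occurs) is 20 December 1995; 28 September 1995 is within that limit.
Step 2: the earliest permitted date is 32 days after 28 September 1995 (when first notice of loss is given), i.e. 30 October 1995; 2 November 1995 is on or after that date.
Step 3: 15 days after 2 November 1995 (when the sworn proof of loss is submitted) is 17 November 1995; done 20 November 1995 — 3 days late.

Step 3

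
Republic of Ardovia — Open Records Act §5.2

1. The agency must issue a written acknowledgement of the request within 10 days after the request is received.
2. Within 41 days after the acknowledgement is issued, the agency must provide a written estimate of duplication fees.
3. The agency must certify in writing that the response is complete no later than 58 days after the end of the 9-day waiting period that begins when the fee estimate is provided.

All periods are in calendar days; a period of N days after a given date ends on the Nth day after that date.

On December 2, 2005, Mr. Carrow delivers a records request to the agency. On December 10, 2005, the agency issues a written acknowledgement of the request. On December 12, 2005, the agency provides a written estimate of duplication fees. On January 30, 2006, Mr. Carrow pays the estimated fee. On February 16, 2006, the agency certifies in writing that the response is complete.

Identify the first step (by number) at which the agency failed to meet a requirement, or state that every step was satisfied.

Step 1 — counting 10 days from December 2, 2005 (when the request is received) gives a deadline of December 12, 2005; December 10, 2005 is within that limit.
Step 2 — counting 41 days from December 10, 2005 (when the acknowledgement is issued) gives a deadline of January 20, 2006; December 12, 2005 is within that limit.
Step 3 — counting 58 days from December 21, 2005 (end of the 9-day waiting period, which began when the fee estimate is provided on December 12, 2005) gives a deadline of February 17, 2006; completed February 16, 2006, before the deadline.

None — every step was satisfied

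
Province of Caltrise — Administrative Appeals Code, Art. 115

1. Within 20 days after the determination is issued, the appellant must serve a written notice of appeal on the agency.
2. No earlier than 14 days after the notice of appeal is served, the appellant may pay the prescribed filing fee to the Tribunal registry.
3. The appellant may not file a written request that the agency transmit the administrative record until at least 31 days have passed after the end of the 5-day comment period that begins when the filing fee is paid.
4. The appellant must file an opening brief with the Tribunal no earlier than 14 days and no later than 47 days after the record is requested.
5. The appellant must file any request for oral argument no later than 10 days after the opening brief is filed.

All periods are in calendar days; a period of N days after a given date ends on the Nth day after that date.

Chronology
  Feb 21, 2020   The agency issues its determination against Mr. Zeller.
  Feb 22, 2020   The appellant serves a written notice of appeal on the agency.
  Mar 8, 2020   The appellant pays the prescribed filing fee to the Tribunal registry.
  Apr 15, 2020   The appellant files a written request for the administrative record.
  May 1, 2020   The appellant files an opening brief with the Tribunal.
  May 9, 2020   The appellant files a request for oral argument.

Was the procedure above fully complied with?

Yes

(1) due by Feb 21, 2020 + 20 days = Mar 12, 2020; completed Feb 22, 2020, before the deadline.
(2) permitted from Feb 22, 2020 + 14 days = Mar 7, 2020 onward; done Mar 8, 2020 — permitted.
(3) permitted from Mar 13, 2020 + 31 days = Apr 13, 2020 onward; done Apr 15, 2020 — permitted.
(4) the permitted window runs from Apr 15, 2020 + 14 = Apr 29, 2020 to Apr 15, 2020 + 47 = Jun 1, 2020; May 1, 2020 falls inside that range.
(5) due by May 1, 2020 + 10 days = May 11, 2020; done May 9, 2020 — timely.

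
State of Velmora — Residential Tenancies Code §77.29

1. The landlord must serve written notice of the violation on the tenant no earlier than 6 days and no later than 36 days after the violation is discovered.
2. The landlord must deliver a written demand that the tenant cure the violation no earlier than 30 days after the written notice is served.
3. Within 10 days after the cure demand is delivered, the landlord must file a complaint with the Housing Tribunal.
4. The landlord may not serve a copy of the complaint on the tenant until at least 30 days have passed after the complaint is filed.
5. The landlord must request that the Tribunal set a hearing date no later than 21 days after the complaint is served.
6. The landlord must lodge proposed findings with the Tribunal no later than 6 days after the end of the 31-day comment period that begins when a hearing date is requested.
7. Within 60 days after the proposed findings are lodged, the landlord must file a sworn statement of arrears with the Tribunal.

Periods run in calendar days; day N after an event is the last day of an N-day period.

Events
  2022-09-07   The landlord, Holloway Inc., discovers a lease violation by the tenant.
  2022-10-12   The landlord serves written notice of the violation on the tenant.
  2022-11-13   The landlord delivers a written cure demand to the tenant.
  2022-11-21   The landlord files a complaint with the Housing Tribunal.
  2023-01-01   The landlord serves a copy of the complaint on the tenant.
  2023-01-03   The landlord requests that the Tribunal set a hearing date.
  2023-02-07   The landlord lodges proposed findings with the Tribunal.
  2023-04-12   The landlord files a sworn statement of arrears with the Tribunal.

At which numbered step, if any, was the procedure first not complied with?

Step 1: the window is 6–36 days after 2022-09-07 (when the violation is discovered), so 2022-09-13 through 2022-10-13; 2022-10-12 falls inside that range.
Step 2: the earliest permitted date is 30 days after 2022-10-12 (when the written notice is served), i.e. 2022-11-11; 2022-11-13 is on or after that date.
Step 3: 10 days after 2022-11-13 (when the cure demand is delivered) is 2022-11-23; done 2022-11-21 — timely.
Step 4: the earliest permitted date is 30 days after 2022-11-21 (when the complaint is filed), i.e. 2022-12-21; done 2023-01-01, after the minimum wait.
Step 5: 21 days after 2023-01-01 (when the complaint is served) is 2023-01-22; done 2023-01-03 — timely.
Step 6: 6 days after 2023-02-03 (end of the 31-day comment period, which began when a hearing date is requested on 2023-01-03) is 2023-02-09; done 2023-02-07 — timely.
Step 7: 60 days after 2023-02-07 (when the proposed findings are lodged) is 2023-04-08; done 2023-04-12 — 4 days late.

Step 7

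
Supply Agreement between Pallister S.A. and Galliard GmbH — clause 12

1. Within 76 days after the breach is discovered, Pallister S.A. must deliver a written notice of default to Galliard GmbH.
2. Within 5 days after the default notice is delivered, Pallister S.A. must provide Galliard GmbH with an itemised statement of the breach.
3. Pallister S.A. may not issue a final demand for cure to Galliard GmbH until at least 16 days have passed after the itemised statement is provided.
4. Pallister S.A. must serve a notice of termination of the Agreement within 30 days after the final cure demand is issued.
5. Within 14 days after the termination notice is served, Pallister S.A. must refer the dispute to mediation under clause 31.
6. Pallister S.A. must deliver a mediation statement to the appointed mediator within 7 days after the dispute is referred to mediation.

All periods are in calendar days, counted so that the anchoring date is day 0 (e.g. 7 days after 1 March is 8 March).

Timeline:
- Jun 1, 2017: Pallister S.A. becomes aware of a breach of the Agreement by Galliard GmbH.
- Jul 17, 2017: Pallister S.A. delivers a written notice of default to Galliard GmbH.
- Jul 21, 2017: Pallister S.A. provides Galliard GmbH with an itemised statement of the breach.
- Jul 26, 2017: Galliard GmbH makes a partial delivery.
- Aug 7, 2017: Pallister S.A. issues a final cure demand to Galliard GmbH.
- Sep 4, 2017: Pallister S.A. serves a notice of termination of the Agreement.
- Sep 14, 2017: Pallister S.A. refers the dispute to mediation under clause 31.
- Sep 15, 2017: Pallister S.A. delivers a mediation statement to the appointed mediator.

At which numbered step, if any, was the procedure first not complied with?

None — every step was satisfied

Step 1: 76 days after Jun 1, 2017 (when the breach is discovered) is Aug 16, 2017; Jul 17, 2017 is within that limit.
Step 2: 5 days after Jul 17, 2017 (when the default notice is delivered) is Jul 22, 2017; done Jul 21, 2017 — timely.
Step 3: the earliest permitted date is 16 days after Jul 21, 2017 (when the itemised statement is provided), i.e. Aug 6, 2017; done Aug 7, 2017 — permitted.
Step 4: 30 days after Aug 7, 2017 (when the final cure demand is issued) is Sep 6, 2017; completed Sep 4, 2017, before the deadline.
Step 5: 14 days after Sep 4, 2017 (when the termination notice is served) is Sep 18, 2017; done Sep 14, 2017 — timely.
Step 6: 7 days after Sep 14, 2017 (when the dispute is referred to mediation) is Sep 21, 2017; completed Sep 15, 2017, before the deadline.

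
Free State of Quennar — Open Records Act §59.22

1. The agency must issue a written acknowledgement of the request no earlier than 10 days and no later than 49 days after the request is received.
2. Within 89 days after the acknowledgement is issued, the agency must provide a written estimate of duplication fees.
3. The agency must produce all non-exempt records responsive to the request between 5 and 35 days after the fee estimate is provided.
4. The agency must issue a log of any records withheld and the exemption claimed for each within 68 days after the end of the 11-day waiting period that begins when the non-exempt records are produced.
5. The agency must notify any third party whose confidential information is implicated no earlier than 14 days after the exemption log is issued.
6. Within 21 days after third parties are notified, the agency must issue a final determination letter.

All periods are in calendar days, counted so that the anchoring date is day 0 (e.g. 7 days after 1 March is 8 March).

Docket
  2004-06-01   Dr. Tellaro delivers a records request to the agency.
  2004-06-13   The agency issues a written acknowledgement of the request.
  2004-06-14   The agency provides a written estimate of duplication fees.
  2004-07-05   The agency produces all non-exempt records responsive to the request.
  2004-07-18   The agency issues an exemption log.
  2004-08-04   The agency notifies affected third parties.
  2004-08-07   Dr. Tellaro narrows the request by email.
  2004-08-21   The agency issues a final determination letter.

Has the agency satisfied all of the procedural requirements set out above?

Step 1 — 10 and 49 days from 2004-06-01 (when the request is received) are 2004-06-11 and 2004-07-20 respectively; 2004-06-13 falls inside that range.
Step 2 — counting 89 days from 2004-06-13 (when the acknowledgement is issued) gives a deadline of 2004-09-10; completed 2004-06-14, before the deadline.
Step 3 — 5 and 35 days from 2004-06-14 (when the fee estimate is provided) are 2004-06-19 and 2004-07-19 respectively; 2004-07-05 falls inside that range.
Step 4 — counting 68 days from 2004-07-16 (end of the 11-day waiting period, which began when the non-exempt records are produced on 2004-07-05) gives a deadline of 2004-09-22; done 2004-07-18 — timely.
Step 5 — must wait 14 days from 2004-07-18 (when the exemption log is issued), so not before 2004-08-01; done 2004-08-04, after the minimum wait.
Step 6 — counting 21 days from 2004-08-04 (when third parties are notified) gives a deadline of 2004-08-25; completed 2004-08-21, before the deadline.

Yes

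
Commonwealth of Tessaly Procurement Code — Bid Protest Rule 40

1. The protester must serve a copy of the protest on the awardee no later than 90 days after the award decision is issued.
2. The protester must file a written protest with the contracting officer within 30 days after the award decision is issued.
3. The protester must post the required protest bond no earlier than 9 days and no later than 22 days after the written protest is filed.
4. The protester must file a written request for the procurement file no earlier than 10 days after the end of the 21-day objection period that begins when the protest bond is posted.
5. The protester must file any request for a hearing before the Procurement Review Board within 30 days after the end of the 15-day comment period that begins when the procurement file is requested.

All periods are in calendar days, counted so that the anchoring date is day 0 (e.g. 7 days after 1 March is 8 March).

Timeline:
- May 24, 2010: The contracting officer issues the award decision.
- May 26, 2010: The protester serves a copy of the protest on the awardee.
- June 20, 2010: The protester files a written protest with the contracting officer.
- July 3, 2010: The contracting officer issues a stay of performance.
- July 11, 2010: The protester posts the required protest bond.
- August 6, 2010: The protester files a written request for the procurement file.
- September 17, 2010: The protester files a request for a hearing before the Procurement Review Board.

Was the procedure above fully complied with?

No

Step 1: 90 days after May 24, 2010 (when the award decision is issued) is August 22, 2010; done May 26, 2010 — timely.
Step 2: 30 days after May 24, 2010 (when the award decision is issued) is June 23, 2010; done June 20, 2010 — timely.
Step 3: the window is 9–22 days after June 20, 2010 (when the written protest is filed), so June 29, 2010 through July 12, 2010; done July 11, 2010 — within the window.
Step 4: the earliest permitted date is 10 days after August 1, 2010 (end of the 21-day objection period, which began when the protest bond is posted on July 11, 2010), i.e. August 11, 2010; done August 6, 2010 — 5 days too early.
That is the first point of non-compliance.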